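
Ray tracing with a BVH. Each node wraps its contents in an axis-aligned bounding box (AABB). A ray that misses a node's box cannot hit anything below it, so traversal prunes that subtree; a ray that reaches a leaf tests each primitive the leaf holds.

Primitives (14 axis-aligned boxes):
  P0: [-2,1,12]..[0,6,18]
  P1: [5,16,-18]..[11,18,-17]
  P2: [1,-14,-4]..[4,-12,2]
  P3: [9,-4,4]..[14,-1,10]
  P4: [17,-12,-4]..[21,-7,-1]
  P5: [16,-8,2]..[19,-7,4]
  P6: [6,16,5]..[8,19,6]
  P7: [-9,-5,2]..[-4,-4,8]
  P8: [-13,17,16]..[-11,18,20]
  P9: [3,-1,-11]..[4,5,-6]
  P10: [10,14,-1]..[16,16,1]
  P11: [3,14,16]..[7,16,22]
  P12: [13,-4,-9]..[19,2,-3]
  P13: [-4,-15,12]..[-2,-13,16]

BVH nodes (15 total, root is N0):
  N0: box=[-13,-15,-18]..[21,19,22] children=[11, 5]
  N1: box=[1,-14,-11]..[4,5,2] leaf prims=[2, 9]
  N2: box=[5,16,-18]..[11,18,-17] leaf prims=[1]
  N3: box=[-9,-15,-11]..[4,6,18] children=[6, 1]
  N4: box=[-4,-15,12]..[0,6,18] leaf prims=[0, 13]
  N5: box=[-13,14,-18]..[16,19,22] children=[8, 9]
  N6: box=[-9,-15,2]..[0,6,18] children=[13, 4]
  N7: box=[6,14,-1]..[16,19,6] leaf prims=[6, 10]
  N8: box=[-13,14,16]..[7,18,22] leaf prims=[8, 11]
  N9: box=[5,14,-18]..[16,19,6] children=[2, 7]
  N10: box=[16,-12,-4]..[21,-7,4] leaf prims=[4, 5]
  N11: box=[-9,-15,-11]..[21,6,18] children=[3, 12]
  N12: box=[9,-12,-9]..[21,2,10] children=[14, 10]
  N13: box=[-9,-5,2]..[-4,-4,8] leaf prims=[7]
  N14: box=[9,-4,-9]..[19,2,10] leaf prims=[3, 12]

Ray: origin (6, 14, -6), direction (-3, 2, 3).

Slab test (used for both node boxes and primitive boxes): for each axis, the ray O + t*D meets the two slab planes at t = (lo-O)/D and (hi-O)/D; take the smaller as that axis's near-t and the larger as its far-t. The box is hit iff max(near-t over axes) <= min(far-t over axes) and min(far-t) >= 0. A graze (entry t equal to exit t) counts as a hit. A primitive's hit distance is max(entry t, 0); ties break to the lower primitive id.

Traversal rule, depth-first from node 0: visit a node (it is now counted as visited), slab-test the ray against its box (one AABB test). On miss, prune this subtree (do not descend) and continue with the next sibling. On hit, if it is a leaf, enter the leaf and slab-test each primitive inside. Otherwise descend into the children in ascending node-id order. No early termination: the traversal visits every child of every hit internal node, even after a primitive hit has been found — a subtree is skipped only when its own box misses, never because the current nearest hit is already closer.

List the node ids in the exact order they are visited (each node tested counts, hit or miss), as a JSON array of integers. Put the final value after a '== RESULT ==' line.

Trace the traversal:
N0 x:[-5,19/3] y:[-29/2,5/2] z:[-4,28/3] -> hit [-4,5/2], descend [5, 11]
  N5 x:[-10/3,19/3] y:[0,5/2] z:[-4,28/3] -> hit [0,5/2], descend [8, 9]
    N8 x:[-1/3,19/3] y:[0,2] z:[22/3,28/3] -> miss, prune
    N9 x:[-10/3,1/3] y:[0,5/2] z:[-4,4] -> hit [0,1/3], descend [2, 7]
      N2 x:[-5/3,1/3] y:[1,2] z:[-4,-11/3] -> miss, prune
      N7 x:[-10/3,0] y:[0,5/2] z:[5/3,4] -> miss, prune
  N11 x:[-5,5] y:[-29/2,-4] z:[-5/3,8] -> miss, prune

7 AABB tests over nodes [0, 5, 8, 9, 2, 7, 11]; 0 leaves entered; closest miss.

== RESULT ==
[0, 5, 8, 9, 2, 7, 11]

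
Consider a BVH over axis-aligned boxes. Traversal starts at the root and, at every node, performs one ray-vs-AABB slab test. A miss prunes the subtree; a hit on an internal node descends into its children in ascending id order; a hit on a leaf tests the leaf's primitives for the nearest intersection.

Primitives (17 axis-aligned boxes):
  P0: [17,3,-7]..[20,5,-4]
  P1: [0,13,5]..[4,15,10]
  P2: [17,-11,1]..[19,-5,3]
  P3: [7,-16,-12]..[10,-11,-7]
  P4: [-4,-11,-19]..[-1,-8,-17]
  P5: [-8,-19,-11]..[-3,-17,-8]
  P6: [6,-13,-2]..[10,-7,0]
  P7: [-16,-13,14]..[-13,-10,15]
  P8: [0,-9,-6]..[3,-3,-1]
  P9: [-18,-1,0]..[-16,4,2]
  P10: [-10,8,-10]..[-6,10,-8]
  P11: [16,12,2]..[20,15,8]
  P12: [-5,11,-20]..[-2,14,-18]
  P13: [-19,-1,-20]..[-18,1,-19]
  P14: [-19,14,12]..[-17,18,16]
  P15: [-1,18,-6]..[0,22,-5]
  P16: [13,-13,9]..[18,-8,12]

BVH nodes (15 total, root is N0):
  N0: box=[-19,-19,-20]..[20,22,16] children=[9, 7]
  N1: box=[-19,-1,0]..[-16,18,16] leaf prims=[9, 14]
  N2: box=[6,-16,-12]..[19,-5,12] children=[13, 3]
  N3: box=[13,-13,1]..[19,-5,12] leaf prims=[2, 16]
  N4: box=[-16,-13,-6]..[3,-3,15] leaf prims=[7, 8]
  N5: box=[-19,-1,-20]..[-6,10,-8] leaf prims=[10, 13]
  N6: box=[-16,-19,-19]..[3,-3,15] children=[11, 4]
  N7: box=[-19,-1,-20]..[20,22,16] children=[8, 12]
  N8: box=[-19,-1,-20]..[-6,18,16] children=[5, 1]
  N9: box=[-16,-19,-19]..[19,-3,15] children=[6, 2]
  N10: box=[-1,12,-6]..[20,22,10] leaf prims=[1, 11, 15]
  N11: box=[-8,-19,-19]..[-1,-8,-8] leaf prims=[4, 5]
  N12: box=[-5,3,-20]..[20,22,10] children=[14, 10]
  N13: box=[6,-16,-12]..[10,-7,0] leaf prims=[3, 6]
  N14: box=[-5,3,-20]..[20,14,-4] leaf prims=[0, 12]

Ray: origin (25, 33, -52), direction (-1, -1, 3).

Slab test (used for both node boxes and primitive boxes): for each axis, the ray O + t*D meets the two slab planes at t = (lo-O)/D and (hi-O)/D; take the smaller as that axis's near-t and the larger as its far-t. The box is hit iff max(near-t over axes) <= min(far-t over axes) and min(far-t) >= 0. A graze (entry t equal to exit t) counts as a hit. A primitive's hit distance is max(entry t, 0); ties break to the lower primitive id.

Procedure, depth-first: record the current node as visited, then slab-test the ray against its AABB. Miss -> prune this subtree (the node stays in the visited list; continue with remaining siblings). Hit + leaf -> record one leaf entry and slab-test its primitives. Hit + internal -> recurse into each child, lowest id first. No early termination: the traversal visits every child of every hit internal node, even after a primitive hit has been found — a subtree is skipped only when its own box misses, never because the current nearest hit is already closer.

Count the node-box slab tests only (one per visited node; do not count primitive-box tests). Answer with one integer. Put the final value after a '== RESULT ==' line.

Trace the traversal:
N0 x:[5,44] y:[11,52] z:[32/3,68/3] -> hit [11,68/3], descend [7, 9]
  N7 x:[5,44] y:[11,34] z:[32/3,68/3] -> hit [11,68/3], descend [8, 12]
    N8 x:[31,44] y:[15,34] z:[32/3,68/3] -> miss, prune
    N12 x:[5,30] y:[11,30] z:[32/3,62/3] -> hit [11,62/3], descend [10, 14]
      N10 x:[5,26] y:[11,21] z:[46/3,62/3] -> hit [46/3,62/3] leaf, test {P1(miss), P11(miss), P15(miss)}
      N14 x:[5,30] y:[19,30] z:[32/3,16] -> miss, prune
  N9 x:[6,41] y:[36,52] z:[11,67/3] -> miss, prune

7 AABB tests over nodes [0, 7, 8, 12, 10, 14, 9]; 1 leaf entered; closest miss.

== RESULT ==
7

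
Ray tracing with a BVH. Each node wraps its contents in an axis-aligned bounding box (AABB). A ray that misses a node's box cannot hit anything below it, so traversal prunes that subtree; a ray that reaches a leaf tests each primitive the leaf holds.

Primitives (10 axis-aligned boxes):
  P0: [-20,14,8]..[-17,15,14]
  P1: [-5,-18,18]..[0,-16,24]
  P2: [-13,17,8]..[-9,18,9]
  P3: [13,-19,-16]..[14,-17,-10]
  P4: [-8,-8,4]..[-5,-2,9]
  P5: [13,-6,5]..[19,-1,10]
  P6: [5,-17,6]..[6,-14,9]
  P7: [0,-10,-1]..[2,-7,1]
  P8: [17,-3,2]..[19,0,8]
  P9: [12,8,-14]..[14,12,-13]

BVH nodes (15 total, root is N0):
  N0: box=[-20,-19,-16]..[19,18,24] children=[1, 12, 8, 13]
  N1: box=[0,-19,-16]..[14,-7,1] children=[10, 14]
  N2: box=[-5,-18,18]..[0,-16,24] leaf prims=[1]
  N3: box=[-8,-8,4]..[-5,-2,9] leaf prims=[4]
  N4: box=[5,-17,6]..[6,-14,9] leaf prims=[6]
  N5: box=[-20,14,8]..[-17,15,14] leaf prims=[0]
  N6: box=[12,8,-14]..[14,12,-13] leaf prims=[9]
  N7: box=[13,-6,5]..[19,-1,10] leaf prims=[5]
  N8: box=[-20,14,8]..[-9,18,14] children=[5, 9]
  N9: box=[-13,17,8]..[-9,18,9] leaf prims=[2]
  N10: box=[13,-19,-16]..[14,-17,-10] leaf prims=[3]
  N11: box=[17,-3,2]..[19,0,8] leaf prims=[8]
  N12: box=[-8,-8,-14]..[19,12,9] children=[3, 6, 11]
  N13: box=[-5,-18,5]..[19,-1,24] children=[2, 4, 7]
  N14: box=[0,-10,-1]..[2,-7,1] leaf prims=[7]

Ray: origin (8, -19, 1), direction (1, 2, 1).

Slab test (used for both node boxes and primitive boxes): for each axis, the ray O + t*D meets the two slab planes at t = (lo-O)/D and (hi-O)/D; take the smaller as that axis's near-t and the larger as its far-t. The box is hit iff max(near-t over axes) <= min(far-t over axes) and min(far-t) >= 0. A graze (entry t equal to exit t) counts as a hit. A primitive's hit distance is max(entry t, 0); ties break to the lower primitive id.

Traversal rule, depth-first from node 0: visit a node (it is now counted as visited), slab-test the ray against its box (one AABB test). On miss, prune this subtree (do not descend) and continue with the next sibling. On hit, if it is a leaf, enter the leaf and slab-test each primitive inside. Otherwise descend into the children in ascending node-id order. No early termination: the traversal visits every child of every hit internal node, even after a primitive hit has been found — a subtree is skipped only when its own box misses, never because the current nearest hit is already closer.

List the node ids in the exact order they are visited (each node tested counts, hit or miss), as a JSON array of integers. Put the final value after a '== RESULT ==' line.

Walk:
N0 x:[-28,11] y:[0,37/2] z:[-17,23] -> hit [0,11], descend [1, 8, 12, 13]
  N1 x:[-8,6] y:[0,6] z:[-17,0] -> hit [0,0], descend [10, 14]
    N10 x:[5,6] y:[0,1] z:[-17,-11] -> miss, prune
    N14 x:[-8,-6] y:[9/2,6] z:[-2,0] -> miss, prune
  N8 x:[-28,-17] y:[33/2,37/2] z:[7,13] -> miss, prune
  N12 x:[-16,11] y:[11/2,31/2] z:[-15,8] -> hit [11/2,8], descend [3, 6, 11]
    N3 x:[-16,-13] y:[11/2,17/2] z:[3,8] -> miss, prune
    N6 x:[4,6] y:[27/2,31/2] z:[-15,-14] -> miss, prune
    N11 x:[9,11] y:[8,19/2] z:[1,7] -> miss, prune
  N13 x:[-13,11] y:[1/2,9] z:[4,23] -> hit [4,9], descend [2, 4, 7]
    N2 x:[-13,-8] y:[1/2,3/2] z:[17,23] -> miss, prune
    N4 x:[-3,-2] y:[1,5/2] z:[5,8] -> miss, prune
    N7 x:[5,11] y:[13/2,9] z:[4,9] -> hit [13/2,9] leaf, test {P5@t=13/2}

Summary -> nodes [0, 1, 10, 14, 8, 12, 3, 6, 11, 13, 2, 4, 7]; box-tests=13; leaf-entries=1; first=P5

== RESULT ==
[0, 1, 10, 14, 8, 12, 3, 6, 11, 13, 2, 4, 7]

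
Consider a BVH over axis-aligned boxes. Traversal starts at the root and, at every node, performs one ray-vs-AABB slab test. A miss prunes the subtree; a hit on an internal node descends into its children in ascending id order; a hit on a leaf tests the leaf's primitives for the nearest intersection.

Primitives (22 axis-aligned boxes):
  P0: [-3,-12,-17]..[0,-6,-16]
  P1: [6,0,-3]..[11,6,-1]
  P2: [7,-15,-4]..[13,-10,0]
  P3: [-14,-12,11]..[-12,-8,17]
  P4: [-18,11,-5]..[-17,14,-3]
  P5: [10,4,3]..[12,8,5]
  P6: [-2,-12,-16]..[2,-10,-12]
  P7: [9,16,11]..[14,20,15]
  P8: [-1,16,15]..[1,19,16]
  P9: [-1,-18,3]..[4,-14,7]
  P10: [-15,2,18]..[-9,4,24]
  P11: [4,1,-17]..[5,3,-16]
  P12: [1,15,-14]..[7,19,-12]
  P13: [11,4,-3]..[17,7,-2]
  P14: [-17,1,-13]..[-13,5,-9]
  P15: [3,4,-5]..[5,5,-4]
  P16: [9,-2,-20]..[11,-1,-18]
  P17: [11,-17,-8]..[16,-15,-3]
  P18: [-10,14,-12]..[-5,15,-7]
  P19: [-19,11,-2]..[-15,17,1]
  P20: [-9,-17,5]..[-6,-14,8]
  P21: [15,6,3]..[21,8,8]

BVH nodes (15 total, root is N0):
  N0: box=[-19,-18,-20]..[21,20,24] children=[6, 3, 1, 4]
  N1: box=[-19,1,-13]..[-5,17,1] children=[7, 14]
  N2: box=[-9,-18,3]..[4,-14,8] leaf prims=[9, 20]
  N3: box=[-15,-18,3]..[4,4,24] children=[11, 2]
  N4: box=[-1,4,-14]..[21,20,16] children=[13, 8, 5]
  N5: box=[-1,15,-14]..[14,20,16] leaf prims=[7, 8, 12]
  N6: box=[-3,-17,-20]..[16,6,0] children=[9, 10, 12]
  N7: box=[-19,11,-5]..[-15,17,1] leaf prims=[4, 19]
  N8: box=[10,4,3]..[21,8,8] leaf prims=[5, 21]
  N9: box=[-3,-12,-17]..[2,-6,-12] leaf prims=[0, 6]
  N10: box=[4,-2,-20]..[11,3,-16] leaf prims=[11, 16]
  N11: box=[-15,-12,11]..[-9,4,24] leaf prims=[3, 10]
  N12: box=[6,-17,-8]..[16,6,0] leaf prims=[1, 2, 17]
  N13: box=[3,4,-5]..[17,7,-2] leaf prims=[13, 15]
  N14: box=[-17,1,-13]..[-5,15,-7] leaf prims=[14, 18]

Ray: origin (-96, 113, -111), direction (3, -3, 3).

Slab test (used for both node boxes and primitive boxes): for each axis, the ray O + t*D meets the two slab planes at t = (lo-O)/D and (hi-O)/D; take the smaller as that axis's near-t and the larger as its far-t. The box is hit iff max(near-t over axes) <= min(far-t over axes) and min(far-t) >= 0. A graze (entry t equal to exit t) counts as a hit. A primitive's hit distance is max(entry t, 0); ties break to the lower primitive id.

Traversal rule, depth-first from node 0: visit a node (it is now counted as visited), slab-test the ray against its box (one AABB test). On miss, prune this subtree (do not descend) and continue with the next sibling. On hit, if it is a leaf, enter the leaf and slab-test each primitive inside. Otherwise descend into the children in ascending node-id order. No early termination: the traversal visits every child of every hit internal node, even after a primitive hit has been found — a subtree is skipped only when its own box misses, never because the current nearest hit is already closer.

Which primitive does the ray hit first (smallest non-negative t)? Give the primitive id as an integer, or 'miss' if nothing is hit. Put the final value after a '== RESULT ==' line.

Trace the traversal:
N0 x:[77/3,39] y:[31,131/3] z:[91/3,45] -> hit [31,39], descend [1, 3, 4, 6]
  N1 x:[77/3,91/3] y:[32,112/3] z:[98/3,112/3] -> miss, prune
  N3 x:[27,100/3] y:[109/3,131/3] z:[38,45] -> miss, prune
  N4 x:[95/3,39] y:[31,109/3] z:[97/3,127/3] -> hit [97/3,109/3], descend [5, 8, 13]
    N5 x:[95/3,110/3] y:[31,98/3] z:[97/3,127/3] -> hit [97/3,98/3] leaf, test {P7(miss), P8(miss), P12@t=97/3}
    N8 x:[106/3,39] y:[35,109/3] z:[38,119/3] -> miss, prune
    N13 x:[33,113/3] y:[106/3,109/3] z:[106/3,109/3] -> hit [106/3,109/3] leaf, test {P13@t=36, P15(miss)}
  N6 x:[31,112/3] y:[107/3,130/3] z:[91/3,37] -> hit [107/3,37], descend [9, 10, 12]
    N9 x:[31,98/3] y:[119/3,125/3] z:[94/3,33] -> miss, prune
    N10 x:[100/3,107/3] y:[110/3,115/3] z:[91/3,95/3] -> miss, prune
    N12 x:[34,112/3] y:[107/3,130/3] z:[103/3,37] -> hit [107/3,37] leaf, test {P1(miss), P2(miss), P17(miss)}

Visited [0, 1, 3, 4, 5, 8, 13, 6, 9, 10, 12]. Tests: 11 box, 3 leaf. Nearest: P12.

== RESULT ==
12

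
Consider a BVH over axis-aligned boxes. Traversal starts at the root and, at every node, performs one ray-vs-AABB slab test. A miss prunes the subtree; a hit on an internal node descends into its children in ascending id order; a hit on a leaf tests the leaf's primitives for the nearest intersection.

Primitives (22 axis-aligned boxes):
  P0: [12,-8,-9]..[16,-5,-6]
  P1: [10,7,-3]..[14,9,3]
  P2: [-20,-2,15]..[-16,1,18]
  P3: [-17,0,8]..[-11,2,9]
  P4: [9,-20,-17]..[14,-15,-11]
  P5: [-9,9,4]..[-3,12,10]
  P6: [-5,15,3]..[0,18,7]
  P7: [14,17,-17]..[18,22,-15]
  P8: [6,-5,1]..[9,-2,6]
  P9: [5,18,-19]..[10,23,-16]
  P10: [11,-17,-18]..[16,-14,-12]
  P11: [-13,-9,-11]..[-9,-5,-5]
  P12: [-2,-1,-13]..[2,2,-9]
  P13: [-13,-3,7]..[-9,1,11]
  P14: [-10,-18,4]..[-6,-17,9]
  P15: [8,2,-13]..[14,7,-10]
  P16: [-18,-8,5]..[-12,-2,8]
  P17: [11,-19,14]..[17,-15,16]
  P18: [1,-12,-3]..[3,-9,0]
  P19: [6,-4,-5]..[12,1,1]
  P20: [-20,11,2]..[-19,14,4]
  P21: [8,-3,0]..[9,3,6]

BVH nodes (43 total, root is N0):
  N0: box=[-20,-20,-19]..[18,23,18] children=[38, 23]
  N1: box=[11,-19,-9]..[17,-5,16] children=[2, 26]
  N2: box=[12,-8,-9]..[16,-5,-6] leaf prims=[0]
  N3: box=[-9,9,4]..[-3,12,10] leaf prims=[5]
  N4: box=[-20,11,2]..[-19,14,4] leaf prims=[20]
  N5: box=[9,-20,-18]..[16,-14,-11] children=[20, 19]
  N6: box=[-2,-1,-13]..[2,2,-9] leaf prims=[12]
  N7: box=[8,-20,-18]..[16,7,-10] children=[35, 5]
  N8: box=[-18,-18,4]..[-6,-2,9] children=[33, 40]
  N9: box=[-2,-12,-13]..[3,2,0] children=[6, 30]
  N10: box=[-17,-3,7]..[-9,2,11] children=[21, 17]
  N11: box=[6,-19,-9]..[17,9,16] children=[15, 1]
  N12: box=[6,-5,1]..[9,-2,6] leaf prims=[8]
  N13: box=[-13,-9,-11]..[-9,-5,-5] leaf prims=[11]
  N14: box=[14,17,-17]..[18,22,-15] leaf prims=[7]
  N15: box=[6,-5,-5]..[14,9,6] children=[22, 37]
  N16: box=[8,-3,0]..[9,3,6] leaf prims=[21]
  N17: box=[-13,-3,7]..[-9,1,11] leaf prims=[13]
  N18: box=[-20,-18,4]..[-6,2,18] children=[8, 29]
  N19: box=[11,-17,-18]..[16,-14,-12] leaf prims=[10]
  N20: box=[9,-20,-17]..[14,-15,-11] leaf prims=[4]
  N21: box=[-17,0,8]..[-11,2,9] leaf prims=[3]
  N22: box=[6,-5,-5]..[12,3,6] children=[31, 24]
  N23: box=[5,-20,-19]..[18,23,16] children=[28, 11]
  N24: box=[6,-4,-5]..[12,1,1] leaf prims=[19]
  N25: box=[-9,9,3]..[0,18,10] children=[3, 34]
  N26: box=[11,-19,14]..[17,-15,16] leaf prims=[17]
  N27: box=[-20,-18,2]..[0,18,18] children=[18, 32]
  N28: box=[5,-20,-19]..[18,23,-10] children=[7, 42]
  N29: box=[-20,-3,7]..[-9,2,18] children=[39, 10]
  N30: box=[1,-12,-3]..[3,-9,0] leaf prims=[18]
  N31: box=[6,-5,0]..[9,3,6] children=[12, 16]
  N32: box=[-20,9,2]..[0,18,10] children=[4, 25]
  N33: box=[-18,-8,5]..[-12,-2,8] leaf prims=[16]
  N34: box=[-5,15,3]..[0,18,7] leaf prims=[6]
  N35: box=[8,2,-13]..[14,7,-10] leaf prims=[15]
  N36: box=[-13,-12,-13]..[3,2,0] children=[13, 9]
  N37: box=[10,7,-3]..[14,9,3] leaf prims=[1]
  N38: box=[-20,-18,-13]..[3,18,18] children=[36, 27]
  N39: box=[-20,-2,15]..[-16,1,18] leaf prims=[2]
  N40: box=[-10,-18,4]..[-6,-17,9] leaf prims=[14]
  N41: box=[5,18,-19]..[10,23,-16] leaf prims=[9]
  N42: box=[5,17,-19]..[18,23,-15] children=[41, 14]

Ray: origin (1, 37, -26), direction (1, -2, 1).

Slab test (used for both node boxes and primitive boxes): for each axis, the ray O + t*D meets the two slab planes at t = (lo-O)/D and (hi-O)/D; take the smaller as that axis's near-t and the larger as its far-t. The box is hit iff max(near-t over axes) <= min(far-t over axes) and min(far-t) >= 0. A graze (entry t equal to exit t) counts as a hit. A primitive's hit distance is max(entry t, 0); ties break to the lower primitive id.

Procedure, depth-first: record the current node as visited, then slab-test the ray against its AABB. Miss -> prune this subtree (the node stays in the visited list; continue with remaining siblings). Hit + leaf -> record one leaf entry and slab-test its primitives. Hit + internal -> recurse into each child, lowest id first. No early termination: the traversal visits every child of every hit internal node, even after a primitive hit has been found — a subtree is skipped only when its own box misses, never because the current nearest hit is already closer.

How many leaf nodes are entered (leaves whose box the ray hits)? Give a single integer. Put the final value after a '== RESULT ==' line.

Walk:
N0 x:[-21,17] y:[7,57/2] z:[7,44] -> hit [7,17], descend [23, 38]
  N23 x:[4,17] y:[7,57/2] z:[7,42] -> hit [7,17], descend [11, 28]
    N11 x:[5,16] y:[14,28] z:[17,42] -> miss, prune
    N28 x:[4,17] y:[7,57/2] z:[7,16] -> hit [7,16], descend [7, 42]
      N7 x:[7,15] y:[15,57/2] z:[8,16] -> hit [15,15], descend [5, 35]
        N5 x:[8,15] y:[51/2,57/2] z:[8,15] -> miss, prune
        N35 x:[7,13] y:[15,35/2] z:[13,16] -> miss, prune
      N42 x:[4,17] y:[7,10] z:[7,11] -> hit [7,10], descend [14, 41]
        N14 x:[13,17] y:[15/2,10] z:[9,11] -> miss, prune
        N41 x:[4,9] y:[7,19/2] z:[7,10] -> hit [7,9] leaf, test {P9@t=7}
  N38 x:[-21,2] y:[19/2,55/2] z:[13,44] -> miss, prune

11 AABB tests over nodes [0, 23, 11, 28, 7, 5, 35, 42, 14, 41, 38]; 1 leaf entered; closest P9.

== RESULT ==
1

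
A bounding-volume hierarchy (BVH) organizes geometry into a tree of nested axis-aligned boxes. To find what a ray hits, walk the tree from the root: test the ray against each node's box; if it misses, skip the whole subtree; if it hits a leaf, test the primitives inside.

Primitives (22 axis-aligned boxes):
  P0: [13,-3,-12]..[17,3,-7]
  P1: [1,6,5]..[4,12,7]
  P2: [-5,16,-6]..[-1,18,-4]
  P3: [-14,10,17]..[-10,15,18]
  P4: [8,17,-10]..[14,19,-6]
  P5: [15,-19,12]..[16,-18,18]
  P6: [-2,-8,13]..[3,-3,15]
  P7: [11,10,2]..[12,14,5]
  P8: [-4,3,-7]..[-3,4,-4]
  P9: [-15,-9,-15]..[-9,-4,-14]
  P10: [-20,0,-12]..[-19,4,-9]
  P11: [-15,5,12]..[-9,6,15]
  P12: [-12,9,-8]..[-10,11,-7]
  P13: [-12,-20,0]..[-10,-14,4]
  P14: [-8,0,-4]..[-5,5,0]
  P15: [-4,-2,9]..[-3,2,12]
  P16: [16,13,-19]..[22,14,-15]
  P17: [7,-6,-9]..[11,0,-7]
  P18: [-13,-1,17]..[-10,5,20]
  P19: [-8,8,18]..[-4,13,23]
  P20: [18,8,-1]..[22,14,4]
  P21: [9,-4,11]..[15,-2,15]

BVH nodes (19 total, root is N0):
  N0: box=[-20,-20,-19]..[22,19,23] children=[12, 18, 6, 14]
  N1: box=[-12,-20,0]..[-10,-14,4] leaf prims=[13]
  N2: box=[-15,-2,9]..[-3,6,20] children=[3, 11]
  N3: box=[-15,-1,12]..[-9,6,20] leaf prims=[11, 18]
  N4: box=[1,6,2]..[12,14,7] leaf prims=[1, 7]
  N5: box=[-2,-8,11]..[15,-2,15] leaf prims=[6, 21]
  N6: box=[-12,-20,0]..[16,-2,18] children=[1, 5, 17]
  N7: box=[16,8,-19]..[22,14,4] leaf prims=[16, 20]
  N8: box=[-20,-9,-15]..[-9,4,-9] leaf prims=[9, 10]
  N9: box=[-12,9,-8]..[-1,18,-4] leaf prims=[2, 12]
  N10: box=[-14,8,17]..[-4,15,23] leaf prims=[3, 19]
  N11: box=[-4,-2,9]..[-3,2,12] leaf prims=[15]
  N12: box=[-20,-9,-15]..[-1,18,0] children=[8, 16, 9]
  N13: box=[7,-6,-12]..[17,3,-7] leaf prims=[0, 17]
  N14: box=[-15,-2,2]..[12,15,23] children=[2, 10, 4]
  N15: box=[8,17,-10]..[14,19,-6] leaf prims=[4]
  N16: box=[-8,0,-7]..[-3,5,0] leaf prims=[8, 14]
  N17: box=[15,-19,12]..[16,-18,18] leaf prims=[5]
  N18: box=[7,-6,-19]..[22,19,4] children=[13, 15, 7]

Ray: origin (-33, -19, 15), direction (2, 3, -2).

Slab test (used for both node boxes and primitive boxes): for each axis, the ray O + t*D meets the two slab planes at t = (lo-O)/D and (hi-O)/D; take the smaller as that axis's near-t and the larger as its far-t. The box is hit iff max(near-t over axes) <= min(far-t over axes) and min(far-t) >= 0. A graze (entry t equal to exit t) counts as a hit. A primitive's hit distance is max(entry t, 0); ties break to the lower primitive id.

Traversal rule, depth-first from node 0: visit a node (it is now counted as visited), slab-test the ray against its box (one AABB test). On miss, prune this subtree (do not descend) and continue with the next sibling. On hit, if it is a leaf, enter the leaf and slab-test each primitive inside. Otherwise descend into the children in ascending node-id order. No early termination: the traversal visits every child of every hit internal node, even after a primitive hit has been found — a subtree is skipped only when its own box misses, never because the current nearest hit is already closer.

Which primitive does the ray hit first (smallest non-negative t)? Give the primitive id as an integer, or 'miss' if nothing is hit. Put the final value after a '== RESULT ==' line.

Trace the traversal:
N0 x:[13/2,55/2] y:[-1/3,38/3] z:[-4,17] -> hit [13/2,38/3], descend [6, 12, 14, 18]
  N6 x:[21/2,49/2] y:[-1/3,17/3] z:[-3/2,15/2] -> miss, prune
  N12 x:[13/2,16] y:[10/3,37/3] z:[15/2,15] -> hit [15/2,37/3], descend [8, 9, 16]
    N8 x:[13/2,12] y:[10/3,23/3] z:[12,15] -> miss, prune
    N9 x:[21/2,16] y:[28/3,37/3] z:[19/2,23/2] -> hit [21/2,23/2] leaf, test {P2(miss), P12(miss)}
    N16 x:[25/2,15] y:[19/3,8] z:[15/2,11] -> miss, prune
  N14 x:[9,45/2] y:[17/3,34/3] z:[-4,13/2] -> miss, prune
  N18 x:[20,55/2] y:[13/3,38/3] z:[11/2,17] -> miss, prune

order=[0, 6, 12, 8, 9, 16, 14, 18]  |boxes|=8  |leaves|=1  hit=miss

== RESULT ==
miss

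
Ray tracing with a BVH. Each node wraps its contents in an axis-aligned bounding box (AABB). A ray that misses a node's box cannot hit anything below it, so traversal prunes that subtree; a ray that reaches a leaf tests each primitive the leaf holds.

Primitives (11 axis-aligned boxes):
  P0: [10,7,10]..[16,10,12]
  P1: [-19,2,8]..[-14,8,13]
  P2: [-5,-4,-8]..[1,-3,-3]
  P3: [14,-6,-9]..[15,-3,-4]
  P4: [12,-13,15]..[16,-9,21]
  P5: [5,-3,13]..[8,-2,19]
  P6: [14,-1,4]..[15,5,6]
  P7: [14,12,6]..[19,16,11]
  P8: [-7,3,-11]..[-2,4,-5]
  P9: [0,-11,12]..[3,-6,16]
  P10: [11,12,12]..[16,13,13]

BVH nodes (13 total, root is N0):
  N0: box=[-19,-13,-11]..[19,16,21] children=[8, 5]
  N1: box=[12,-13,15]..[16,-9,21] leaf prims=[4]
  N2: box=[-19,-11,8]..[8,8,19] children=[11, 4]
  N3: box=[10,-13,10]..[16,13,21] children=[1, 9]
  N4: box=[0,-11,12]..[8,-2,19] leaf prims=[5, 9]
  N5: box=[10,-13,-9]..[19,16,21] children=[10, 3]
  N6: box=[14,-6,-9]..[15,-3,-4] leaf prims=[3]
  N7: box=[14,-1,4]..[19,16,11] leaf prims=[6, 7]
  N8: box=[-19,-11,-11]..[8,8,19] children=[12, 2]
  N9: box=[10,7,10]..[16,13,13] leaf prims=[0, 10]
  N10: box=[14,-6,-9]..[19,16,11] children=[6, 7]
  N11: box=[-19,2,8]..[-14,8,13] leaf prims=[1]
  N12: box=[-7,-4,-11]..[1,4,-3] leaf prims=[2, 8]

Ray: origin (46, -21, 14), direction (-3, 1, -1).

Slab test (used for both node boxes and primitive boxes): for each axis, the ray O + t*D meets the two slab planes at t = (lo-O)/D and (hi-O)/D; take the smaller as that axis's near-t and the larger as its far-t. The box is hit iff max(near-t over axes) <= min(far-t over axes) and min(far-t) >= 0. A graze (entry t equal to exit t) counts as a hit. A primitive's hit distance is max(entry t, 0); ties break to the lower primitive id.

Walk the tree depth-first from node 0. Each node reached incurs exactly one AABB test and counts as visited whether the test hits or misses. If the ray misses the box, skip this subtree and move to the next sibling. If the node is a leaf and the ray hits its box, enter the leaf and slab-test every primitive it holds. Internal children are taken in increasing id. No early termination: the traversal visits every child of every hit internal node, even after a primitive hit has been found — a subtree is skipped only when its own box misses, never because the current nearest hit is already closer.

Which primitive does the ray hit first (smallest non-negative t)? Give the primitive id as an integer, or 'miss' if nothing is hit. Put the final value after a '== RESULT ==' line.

Walk:
N0 x:[9,65/3] y:[8,37] z:[-7,25] -> hit [9,65/3], descend [5, 8]
  N5 x:[9,12] y:[8,37] z:[-7,23] -> hit [9,12], descend [3, 10]
    N3 x:[10,12] y:[8,34] z:[-7,4] -> miss, prune
    N10 x:[9,32/3] y:[15,37] z:[3,23] -> miss, prune
  N8 x:[38/3,65/3] y:[10,29] z:[-5,25] -> hit [38/3,65/3], descend [2, 12]
    N2 x:[38/3,65/3] y:[10,29] z:[-5,6] -> miss, prune
    N12 x:[15,53/3] y:[17,25] z:[17,25] -> hit [17,53/3] leaf, test {P2@t=17, P8(miss)}

order=[0, 5, 3, 10, 8, 2, 12]  |boxes|=7  |leaves|=1  hit=P2

== RESULT ==
2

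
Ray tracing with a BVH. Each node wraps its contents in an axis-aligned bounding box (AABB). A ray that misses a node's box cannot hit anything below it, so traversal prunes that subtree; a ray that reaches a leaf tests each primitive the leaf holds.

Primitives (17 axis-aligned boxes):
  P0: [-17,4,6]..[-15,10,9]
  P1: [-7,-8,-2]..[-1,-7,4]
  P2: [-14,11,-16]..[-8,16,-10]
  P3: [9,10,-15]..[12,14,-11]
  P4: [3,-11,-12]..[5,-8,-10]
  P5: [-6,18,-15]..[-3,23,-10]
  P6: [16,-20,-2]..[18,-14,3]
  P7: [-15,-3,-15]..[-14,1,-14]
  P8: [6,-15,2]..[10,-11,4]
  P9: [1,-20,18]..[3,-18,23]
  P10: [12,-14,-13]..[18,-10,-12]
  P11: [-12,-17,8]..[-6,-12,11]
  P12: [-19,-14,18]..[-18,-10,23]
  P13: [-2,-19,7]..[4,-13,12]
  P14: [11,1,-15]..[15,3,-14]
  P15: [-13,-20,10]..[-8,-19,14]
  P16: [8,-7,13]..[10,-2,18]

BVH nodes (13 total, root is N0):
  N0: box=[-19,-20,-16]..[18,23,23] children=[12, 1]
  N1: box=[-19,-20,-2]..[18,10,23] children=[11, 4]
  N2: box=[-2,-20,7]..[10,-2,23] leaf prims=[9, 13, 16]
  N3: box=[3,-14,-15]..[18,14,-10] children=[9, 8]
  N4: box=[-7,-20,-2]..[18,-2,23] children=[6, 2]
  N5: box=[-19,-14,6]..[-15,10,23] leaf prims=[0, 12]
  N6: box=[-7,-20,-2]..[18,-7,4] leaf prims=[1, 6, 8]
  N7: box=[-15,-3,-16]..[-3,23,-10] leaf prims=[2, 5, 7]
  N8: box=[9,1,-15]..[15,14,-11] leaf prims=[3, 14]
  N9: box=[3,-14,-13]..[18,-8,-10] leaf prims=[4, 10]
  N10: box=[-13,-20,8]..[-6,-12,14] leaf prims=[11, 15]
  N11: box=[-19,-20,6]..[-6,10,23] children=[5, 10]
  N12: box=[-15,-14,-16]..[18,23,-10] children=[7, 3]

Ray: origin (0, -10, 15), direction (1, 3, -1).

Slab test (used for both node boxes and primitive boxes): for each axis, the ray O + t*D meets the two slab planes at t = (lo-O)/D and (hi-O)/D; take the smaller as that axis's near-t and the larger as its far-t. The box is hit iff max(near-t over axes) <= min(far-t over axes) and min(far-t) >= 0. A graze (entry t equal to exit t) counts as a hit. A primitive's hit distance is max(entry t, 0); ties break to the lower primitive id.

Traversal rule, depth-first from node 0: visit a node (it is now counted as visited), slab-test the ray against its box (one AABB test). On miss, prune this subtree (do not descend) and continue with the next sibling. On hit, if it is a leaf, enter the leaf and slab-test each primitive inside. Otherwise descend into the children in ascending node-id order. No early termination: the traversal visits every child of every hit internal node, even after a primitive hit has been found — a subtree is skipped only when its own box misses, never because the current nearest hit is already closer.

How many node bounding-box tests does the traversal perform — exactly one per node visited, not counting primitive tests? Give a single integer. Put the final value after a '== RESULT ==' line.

Traverse from the root:
N0 x:[-19,18] y:[-10/3,11] z:[-8,31] -> hit [-10/3,11], descend [1, 12]
  N1 x:[-19,18] y:[-10/3,20/3] z:[-8,17] -> hit [-10/3,20/3], descend [4, 11]
    N4 x:[-7,18] y:[-10/3,8/3] z:[-8,17] -> hit [-10/3,8/3], descend [2, 6]
      N2 x:[-2,10] y:[-10/3,8/3] z:[-8,8] -> hit [-2,8/3] leaf, test {P9(miss), P13(miss), P16(miss)}
      N6 x:[-7,18] y:[-10/3,1] z:[11,17] -> miss, prune
    N11 x:[-19,-6] y:[-10/3,20/3] z:[-8,9] -> miss, prune
  N12 x:[-15,18] y:[-4/3,11] z:[25,31] -> miss, prune

7 AABB tests over nodes [0, 1, 4, 2, 6, 11, 12]; 1 leaf entered; closest miss.

== RESULT ==
7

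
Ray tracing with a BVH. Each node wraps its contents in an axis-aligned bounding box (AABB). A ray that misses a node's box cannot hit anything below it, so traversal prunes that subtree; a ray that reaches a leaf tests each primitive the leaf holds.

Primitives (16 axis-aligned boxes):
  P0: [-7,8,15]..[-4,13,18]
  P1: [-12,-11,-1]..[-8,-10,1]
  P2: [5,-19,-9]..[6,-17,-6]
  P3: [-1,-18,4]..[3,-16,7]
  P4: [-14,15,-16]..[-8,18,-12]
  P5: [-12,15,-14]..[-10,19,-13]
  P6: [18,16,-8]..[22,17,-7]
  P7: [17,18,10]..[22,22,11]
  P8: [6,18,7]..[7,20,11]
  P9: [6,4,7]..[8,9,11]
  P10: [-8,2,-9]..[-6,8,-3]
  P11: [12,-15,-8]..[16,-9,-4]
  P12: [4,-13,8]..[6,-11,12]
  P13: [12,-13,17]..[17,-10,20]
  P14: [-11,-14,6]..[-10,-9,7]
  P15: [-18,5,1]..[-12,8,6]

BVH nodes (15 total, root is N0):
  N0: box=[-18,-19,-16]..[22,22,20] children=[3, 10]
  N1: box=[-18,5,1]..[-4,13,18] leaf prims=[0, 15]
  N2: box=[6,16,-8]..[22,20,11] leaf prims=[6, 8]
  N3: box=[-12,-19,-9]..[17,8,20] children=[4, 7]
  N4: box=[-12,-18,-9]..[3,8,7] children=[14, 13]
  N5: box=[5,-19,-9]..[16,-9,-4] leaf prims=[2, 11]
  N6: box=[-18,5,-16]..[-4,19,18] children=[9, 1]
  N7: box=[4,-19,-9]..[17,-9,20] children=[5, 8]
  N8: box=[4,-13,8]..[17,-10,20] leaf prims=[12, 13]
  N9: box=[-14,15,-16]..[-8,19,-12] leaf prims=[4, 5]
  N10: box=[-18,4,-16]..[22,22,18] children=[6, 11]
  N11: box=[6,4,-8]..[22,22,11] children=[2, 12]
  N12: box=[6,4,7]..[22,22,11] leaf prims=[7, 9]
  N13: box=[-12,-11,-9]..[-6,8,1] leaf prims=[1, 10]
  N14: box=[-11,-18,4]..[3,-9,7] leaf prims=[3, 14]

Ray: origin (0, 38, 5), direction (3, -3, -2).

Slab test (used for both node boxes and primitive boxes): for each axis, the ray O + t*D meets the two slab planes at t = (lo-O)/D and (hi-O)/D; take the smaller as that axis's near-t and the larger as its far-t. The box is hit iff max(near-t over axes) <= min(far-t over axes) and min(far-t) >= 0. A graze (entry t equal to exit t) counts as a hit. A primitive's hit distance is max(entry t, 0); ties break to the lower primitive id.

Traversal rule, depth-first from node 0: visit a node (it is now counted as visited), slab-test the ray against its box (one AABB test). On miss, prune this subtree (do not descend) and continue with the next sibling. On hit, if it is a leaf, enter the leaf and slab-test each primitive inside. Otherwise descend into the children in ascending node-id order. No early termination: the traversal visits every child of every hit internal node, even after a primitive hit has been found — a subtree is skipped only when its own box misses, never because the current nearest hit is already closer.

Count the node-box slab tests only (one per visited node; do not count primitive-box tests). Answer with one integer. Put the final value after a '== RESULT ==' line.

Walk:
N0 x:[-6,22/3] y:[16/3,19] z:[-15/2,21/2] -> hit [16/3,22/3], descend [3, 10]
  N3 x:[-4,17/3] y:[10,19] z:[-15/2,7] -> miss, prune
  N10 x:[-6,22/3] y:[16/3,34/3] z:[-13/2,21/2] -> hit [16/3,22/3], descend [6, 11]
    N6 x:[-6,-4/3] y:[19/3,11] z:[-13/2,21/2] -> miss, prune
    N11 x:[2,22/3] y:[16/3,34/3] z:[-3,13/2] -> hit [16/3,13/2], descend [2, 12]
      N2 x:[2,22/3] y:[6,22/3] z:[-3,13/2] -> hit [6,13/2] leaf, test {P6(miss), P8(miss)}
      N12 x:[2,22/3] y:[16/3,34/3] z:[-3,-1] -> miss, prune

Visited [0, 3, 10, 6, 11, 2, 12]. Tests: 7 box, 1 leaf. Nearest: miss.

== RESULT ==
7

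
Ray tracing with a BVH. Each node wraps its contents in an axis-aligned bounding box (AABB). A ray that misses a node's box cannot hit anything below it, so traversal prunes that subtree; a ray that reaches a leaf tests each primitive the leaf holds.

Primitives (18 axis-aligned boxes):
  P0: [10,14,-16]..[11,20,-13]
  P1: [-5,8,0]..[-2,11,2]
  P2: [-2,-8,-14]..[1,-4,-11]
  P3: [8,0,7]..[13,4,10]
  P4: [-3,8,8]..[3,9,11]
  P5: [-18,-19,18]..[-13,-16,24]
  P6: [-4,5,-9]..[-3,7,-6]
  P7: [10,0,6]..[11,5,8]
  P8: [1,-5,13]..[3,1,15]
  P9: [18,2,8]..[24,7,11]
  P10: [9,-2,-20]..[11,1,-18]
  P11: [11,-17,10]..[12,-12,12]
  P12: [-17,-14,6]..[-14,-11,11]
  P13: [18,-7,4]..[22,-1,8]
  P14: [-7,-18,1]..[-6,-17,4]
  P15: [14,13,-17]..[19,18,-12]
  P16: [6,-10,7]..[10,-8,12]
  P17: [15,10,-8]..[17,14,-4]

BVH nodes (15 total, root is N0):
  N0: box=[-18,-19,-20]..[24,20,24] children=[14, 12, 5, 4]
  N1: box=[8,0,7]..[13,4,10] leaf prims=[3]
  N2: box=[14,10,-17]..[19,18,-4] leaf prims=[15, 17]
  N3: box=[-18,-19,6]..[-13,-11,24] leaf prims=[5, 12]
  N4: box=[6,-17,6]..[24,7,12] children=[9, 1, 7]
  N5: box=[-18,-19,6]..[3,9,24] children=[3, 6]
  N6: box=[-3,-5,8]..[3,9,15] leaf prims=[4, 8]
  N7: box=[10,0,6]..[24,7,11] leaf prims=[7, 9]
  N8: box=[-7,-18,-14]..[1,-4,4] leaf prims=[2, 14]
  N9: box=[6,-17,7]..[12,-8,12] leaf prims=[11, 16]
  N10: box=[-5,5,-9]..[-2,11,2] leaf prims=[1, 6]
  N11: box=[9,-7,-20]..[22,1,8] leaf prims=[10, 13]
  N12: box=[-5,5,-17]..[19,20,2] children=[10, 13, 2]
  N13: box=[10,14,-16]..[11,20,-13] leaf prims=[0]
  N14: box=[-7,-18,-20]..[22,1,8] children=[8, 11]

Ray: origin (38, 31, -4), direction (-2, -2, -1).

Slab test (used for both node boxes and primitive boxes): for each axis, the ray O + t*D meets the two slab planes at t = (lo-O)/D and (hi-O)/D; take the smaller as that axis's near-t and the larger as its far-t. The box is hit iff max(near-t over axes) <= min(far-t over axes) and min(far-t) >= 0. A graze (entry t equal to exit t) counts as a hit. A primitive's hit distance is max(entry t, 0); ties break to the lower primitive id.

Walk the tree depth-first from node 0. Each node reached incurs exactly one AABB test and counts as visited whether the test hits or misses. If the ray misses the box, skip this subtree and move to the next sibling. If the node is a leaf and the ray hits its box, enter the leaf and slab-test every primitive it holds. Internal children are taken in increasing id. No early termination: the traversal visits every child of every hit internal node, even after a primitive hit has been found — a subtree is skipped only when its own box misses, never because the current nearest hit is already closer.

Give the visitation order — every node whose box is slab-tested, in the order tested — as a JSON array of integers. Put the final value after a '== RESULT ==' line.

Walk:
N0 x:[7,28] y:[11/2,25] z:[-28,16] -> hit [7,16], descend [4, 5, 12, 14]
  N4 x:[7,16] y:[12,24] z:[-16,-10] -> miss, prune
  N5 x:[35/2,28] y:[11,25] z:[-28,-10] -> miss, prune
  N12 x:[19/2,43/2] y:[11/2,13] z:[-6,13] -> hit [19/2,13], descend [2, 10, 13]
    N2 x:[19/2,12] y:[13/2,21/2] z:[0,13] -> hit [19/2,21/2] leaf, test {P15(miss), P17(miss)}
    N10 x:[20,43/2] y:[10,13] z:[-6,5] -> miss, prune
    N13 x:[27/2,14] y:[11/2,17/2] z:[9,12] -> miss, prune
  N14 x:[8,45/2] y:[15,49/2] z:[-12,16] -> hit [15,16], descend [8, 11]
    N8 x:[37/2,45/2] y:[35/2,49/2] z:[-8,10] -> miss, prune
    N11 x:[8,29/2] y:[15,19] z:[-12,16] -> miss, prune

Summary -> nodes [0, 4, 5, 12, 2, 10, 13, 14, 8, 11]; box-tests=10; leaf-entries=1; first=miss

== RESULT ==
[0, 4, 5, 12, 2, 10, 13, 14, 8, 11]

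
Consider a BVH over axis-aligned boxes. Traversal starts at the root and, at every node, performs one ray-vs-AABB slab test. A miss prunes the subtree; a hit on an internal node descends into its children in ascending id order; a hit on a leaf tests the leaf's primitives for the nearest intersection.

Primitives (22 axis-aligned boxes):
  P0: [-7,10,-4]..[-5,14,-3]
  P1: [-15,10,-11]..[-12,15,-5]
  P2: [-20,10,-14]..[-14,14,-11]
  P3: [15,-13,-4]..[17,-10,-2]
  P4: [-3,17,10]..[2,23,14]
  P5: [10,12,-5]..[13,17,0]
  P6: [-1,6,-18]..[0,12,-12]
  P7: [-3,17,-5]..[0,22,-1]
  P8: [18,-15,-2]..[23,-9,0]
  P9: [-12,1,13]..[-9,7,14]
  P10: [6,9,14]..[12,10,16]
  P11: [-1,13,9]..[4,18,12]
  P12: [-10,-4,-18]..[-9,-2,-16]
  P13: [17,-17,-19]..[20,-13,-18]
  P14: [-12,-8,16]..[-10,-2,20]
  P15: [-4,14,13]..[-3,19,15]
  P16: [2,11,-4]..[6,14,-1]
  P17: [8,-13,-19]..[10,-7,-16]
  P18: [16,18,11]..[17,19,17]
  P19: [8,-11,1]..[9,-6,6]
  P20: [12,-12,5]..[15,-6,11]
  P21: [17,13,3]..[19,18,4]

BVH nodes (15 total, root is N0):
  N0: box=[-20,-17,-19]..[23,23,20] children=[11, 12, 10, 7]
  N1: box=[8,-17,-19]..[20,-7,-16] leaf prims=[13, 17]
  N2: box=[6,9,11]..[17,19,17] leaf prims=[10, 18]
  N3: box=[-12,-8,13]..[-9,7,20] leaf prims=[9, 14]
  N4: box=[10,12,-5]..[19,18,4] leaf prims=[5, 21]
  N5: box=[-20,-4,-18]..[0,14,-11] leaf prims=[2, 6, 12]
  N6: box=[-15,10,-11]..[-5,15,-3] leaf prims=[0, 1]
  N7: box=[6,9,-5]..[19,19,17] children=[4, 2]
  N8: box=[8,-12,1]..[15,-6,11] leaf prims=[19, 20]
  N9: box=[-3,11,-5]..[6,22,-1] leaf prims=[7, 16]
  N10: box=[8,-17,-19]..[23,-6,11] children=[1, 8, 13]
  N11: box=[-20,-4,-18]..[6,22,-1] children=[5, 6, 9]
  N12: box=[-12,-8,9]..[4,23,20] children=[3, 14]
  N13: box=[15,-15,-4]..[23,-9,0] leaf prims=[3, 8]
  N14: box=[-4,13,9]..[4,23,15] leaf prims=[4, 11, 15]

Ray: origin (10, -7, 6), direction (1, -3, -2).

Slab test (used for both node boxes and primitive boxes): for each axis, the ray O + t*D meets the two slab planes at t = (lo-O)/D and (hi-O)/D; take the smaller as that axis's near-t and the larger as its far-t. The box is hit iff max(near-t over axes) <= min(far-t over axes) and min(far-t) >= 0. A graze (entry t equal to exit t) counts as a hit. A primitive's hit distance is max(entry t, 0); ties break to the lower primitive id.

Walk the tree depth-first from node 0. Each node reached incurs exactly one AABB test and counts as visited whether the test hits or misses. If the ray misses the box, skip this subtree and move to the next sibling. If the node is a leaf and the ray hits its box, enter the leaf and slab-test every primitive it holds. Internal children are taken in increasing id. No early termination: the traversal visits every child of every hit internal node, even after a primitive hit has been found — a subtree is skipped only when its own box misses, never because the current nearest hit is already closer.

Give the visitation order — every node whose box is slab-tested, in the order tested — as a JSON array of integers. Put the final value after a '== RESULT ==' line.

Traverse from the root:
N0 x:[-30,13] y:[-10,10/3] z:[-7,25/2] -> hit [-7,10/3], descend [7, 10, 11, 12]
  N7 x:[-4,9] y:[-26/3,-16/3] z:[-11/2,11/2] -> miss, prune
  N10 x:[-2,13] y:[-1/3,10/3] z:[-5/2,25/2] -> hit [-1/3,10/3], descend [1, 8, 13]
    N1 x:[-2,10] y:[0,10/3] z:[11,25/2] -> miss, prune
    N8 x:[-2,5] y:[-1/3,5/3] z:[-5/2,5/2] -> hit [-1/3,5/3] leaf, test {P19(miss), P20(miss)}
    N13 x:[5,13] y:[2/3,8/3] z:[3,5] -> miss, prune
  N11 x:[-30,-4] y:[-29/3,-1] z:[7/2,12] -> miss, prune
  N12 x:[-22,-6] y:[-10,1/3] z:[-7,-3/2] -> miss, prune

8 AABB tests over nodes [0, 7, 10, 1, 8, 13, 11, 12]; 1 leaf entered; closest miss.

== RESULT ==
[0, 7, 10, 1, 8, 13, 11, 12]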